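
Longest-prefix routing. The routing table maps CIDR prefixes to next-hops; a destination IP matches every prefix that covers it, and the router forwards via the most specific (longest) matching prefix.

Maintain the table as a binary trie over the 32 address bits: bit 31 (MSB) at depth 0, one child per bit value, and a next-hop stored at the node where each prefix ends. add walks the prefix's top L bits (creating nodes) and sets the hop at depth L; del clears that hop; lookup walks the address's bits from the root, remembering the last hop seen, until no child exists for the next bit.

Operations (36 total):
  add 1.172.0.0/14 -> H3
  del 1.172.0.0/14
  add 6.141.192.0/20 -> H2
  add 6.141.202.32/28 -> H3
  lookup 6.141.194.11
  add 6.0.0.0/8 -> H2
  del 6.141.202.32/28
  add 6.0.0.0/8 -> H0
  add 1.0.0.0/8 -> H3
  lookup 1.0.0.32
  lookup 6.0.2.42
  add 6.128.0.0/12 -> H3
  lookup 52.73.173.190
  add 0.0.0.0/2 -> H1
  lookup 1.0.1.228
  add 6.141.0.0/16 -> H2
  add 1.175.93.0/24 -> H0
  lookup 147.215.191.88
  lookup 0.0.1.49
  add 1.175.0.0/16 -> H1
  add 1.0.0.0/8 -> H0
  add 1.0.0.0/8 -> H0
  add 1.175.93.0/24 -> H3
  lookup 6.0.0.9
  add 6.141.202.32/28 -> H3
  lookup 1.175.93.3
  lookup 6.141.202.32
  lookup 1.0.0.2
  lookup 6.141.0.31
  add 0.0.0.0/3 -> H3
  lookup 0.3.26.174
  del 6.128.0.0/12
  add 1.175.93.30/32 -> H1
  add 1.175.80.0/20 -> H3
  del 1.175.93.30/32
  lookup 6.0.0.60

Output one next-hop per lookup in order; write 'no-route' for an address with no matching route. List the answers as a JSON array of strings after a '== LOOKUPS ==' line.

Apply in order:
  + 1.172.0.0/14 (H3) depth=14
  - 1.172.0.0/14 clear@14
  + 6.141.192.0/20 (H2) depth=20
  + 6.141.202.32/28 (H3) depth=28
  ? 6.141.194.11  path d0:-→d1:-→d2:-→d3:-→d4:-→d5:-→d6:-→d7:-→d8:-→d9:-→d10:-→d11:-→d12:-→d13:-→d14:-→d15:-→d16:-→d17:-→d18:-→d19:-→d20:H2  best=H2
  + 6.0.0.0/8 (H2) depth=8
  - 6.141.202.32/28 clear@28
  + 6.0.0.0/8 (H0) depth=8
  + 1.0.0.0/8 (H3) depth=8
  ? 1.0.0.32  path d0:-→d1:-→d2:-→d3:-→d4:-→d5:-→d6:-→d7:-→d8:H3  best=H3
  ? 6.0.2.42  path d0:-→d1:-→d2:-→d3:-→d4:-→d5:-→d6:-→d7:-→d8:H0  best=H0
  + 6.128.0.0/12 (H3) depth=12
  ? 52.73.173.190  path d0:-→d1:-→d2:-  best=no-route
  + 0.0.0.0/2 (H1) depth=2
  ? 1.0.1.228  path d0:-→d1:-→d2:H1→d3:-→d4:-→d5:-→d6:-→d7:-→d8:H3  best=H3
  + 6.141.0.0/16 (H2) depth=16
  + 1.175.93.0/24 (H0) depth=24
  ? 147.215.191.88  path d0:-  best=no-route
  ? 0.0.1.49  path d0:-→d1:-→d2:H1→d3:-→d4:-→d5:-→d6:-→d7:-  best=H1
  + 1.175.0.0/16 (H1) depth=16
  + 1.0.0.0/8 (H0) depth=8
  + 1.0.0.0/8 (H0) depth=8
  + 1.175.93.0/24 (H3) depth=24
  ? 6.0.0.9  path d0:-→d1:-→d2:H1→d3:-→d4:-→d5:-→d6:-→d7:-→d8:H0  best=H0
  + 6.141.202.32/28 (H3) depth=28
  ? 1.175.93.3  path d0:-→d1:-→d2:H1→d3:-→d4:-→d5:-→d6:-→d7:-→d8:H0→d9:-→d10:-→d11:-→d12:-→d13:-→d14:-→d15:-→d16:H1→d17:-→d18:-→d19:-→d20:-→d21:-→d22:-→d23:-→d24:H3  best=H3
  ? 6.141.202.32  path d0:-→d1:-→d2:H1→d3:-→d4:-→d5:-→d6:-→d7:-→d8:H0→d9:-→d10:-→d11:-→d12:H3→d13:-→d14:-→d15:-→d16:H2→d17:-→d18:-→d19:-→d20:H2→d21:-→d22:-→d23:-→d24:-→d25:-→d26:-→d27:-→d28:H3  best=H3
  ? 1.0.0.2  path d0:-→d1:-→d2:H1→d3:-→d4:-→d5:-→d6:-→d7:-→d8:H0  best=H0
  ? 6.141.0.31  path d0:-→d1:-→d2:H1→d3:-→d4:-→d5:-→d6:-→d7:-→d8:H0→d9:-→d10:-→d11:-→d12:H3→d13:-→d14:-→d15:-→d16:H2  best=H2
  + 0.0.0.0/3 (H3) depth=3
  ? 0.3.26.174  path d0:-→d1:-→d2:H1→d3:H3→d4:-→d5:-→d6:-→d7:-  best=H3
  - 6.128.0.0/12 clear@12
  + 1.175.93.30/32 (H1) depth=32
  + 1.175.80.0/20 (H3) depth=20
  - 1.175.93.30/32 clear@32
  ? 6.0.0.60  path d0:-→d1:-→d2:H1→d3:H3→d4:-→d5:-→d6:-→d7:-→d8:H0  best=H0

== LOOKUPS ==
["H2","H3","H0","no-route","H3","no-route","H1","H0","H3","H3","H0","H2","H3","H0"]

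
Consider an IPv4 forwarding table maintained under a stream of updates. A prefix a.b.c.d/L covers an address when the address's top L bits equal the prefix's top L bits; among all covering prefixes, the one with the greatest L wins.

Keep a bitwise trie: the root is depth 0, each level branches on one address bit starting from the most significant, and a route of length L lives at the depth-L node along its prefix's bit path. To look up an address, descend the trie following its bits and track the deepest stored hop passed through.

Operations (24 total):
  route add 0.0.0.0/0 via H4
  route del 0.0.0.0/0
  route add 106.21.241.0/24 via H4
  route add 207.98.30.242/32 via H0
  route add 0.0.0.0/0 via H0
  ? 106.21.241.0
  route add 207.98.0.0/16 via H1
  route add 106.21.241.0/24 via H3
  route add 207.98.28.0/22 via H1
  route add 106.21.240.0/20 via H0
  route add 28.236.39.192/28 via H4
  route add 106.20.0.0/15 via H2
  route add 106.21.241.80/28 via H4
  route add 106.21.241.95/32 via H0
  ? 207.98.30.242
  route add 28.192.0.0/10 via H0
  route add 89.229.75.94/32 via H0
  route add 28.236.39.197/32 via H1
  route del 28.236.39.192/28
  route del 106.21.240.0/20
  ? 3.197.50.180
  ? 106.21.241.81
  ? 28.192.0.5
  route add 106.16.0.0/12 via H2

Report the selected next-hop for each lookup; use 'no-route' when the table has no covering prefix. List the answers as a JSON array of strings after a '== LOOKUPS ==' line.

Apply in order:
  add 0.0.0.0/0 -> H4 at depth 0
  - 0.0.0.0/0 clear@0
  add 106.21.241.0/24 -> H4 at depth 24
  add 207.98.30.242/32 -> H0 at depth 32
  add 0.0.0.0/0 -> H0 at depth 0
  ? 106.21.241.0  path d0:H0→d1:-→d2:-→d3:-→d4:-→d5:-→d6:-→d7:-→d8:-→d9:-→d10:-→d11:-→d12:-→d13:-→d14:-→d15:-→d16:-→d17:-→d18:-→d19:-→d20:-→d21:-→d22:-→d23:-→d24:H4  best=H4
  add 207.98.0.0/16 -> H1 at depth 16
  add 106.21.241.0/24 -> H3 at depth 24
  add 207.98.28.0/22 -> H1 at depth 22
  add 106.21.240.0/20 -> H0 at depth 20
  add 28.236.39.192/28 -> H4 at depth 28
  add 106.20.0.0/15 -> H2 at depth 15
  add 106.21.241.80/28 -> H4 at depth 28
  add 106.21.241.95/32 -> H0 at depth 32
  ? 207.98.30.242  path d0:H0→d1:-→d2:-→d3:-→d4:-→d5:-→d6:-→d7:-→d8:-→d9:-→d10:-→d11:-→d12:-→d13:-→d14:-→d15:-→d16:H1→d17:-→d18:-→d19:-→d20:-→d21:-→d22:H1→d23:-→d24:-→d25:-→d26:-→d27:-→d28:-→d29:-→d30:-→d31:-→d32:H0  best=H0
  add 28.192.0.0/10 -> H0 at depth 10
  add 89.229.75.94/32 -> H0 at depth 32
  add 28.236.39.197/32 -> H1 at depth 32
  - 28.236.39.192/28 clear@28
  - 106.21.240.0/20 clear@20
  ? 3.197.50.180  path d0:H0→d1:-→d2:-→d3:-  best=H0
  ? 106.21.241.81  path d0:H0→d1:-→d2:-→d3:-→d4:-→d5:-→d6:-→d7:-→d8:-→d9:-→d10:-→d11:-→d12:-→d13:-→d14:-→d15:H2→d16:-→d17:-→d18:-→d19:-→d20:-→d21:-→d22:-→d23:-→d24:H3→d25:-→d26:-→d27:-→d28:H4  best=H4
  ? 28.192.0.5  path d0:H0→d1:-→d2:-→d3:-→d4:-→d5:-→d6:-→d7:-→d8:-→d9:-→d10:H0  best=H0
  add 106.16.0.0/12 -> H2 at depth 12

== LOOKUPS ==
["H4","H0","H0","H4","H0"]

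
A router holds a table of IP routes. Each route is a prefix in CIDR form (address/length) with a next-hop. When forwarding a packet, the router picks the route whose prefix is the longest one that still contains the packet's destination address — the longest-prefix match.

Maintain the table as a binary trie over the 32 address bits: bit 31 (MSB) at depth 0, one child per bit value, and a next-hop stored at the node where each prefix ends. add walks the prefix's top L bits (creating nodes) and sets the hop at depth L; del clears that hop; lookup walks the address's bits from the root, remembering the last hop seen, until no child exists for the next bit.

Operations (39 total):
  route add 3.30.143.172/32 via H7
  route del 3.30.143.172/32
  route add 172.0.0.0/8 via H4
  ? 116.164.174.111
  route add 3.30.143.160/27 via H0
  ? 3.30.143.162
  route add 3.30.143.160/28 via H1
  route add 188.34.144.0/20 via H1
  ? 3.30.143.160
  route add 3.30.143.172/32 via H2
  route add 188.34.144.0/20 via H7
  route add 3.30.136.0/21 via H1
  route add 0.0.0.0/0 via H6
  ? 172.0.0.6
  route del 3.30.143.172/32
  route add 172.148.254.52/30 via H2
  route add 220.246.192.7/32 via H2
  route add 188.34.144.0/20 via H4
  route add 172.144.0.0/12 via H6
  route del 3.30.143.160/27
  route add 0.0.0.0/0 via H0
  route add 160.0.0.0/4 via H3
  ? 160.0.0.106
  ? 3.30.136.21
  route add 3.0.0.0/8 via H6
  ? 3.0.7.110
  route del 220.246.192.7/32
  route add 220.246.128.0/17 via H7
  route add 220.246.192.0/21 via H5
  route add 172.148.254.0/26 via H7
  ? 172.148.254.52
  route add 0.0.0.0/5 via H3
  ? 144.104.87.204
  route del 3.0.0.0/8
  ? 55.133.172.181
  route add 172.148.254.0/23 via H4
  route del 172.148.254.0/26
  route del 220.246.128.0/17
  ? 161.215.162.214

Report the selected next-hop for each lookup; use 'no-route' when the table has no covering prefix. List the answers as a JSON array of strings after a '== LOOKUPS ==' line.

Trace:
  add 3.30.143.172/32 -> H7 at depth 32
  - 3.30.143.172/32 clear@32
  add 172.0.0.0/8 -> H4 at depth 8
  lookup 116.164.174.111: bits 0 walk d0:-→d1:- -> no-route
  add 3.30.143.160/27 -> H0 at depth 27
  lookup 3.30.143.162: bits 0000001100011110100011111010 walk d0:-→d1:-→d2:-→d3:-→d4:-→d5:-→d6:-→d7:-→d8:-→d9:-→d10:-→d11:-→d12:-→d13:-→d14:-→d15:-→d16:-→d17:-→d18:-→d19:-→d20:-→d21:-→d22:-→d23:-→d24:-→d25:-→d26:-→d27:H0→d28:- -> H0
  add 3.30.143.160/28 -> H1 at depth 28
  add 188.34.144.0/20 -> H1 at depth 20
  lookup 3.30.143.160: bits 0000001100011110100011111010 walk d0:-→d1:-→d2:-→d3:-→d4:-→d5:-→d6:-→d7:-→d8:-→d9:-→d10:-→d11:-→d12:-→d13:-→d14:-→d15:-→d16:-→d17:-→d18:-→d19:-→d20:-→d21:-→d22:-→d23:-→d24:-→d25:-→d26:-→d27:H0→d28:H1 -> H1
  add 3.30.143.172/32 -> H2 at depth 32
  add 188.34.144.0/20 -> H7 at depth 20
  add 3.30.136.0/21 -> H1 at depth 21
  add 0.0.0.0/0 -> H6 at depth 0
  lookup 172.0.0.6: bits 10101100 walk d0:H6→d1:-→d2:-→d3:-→d4:-→d5:-→d6:-→d7:-→d8:H4 -> H4
  - 3.30.143.172/32 clear@32
  add 172.148.254.52/30 -> H2 at depth 30
  add 220.246.192.7/32 -> H2 at depth 32
  add 188.34.144.0/20 -> H4 at depth 20
  add 172.144.0.0/12 -> H6 at depth 12
  - 3.30.143.160/27 clear@27
  add 0.0.0.0/0 -> H0 at depth 0
  add 160.0.0.0/4 -> H3 at depth 4
  lookup 160.0.0.106: bits 1010 walk d0:H0→d1:-→d2:-→d3:-→d4:H3 -> H3
  lookup 3.30.136.21: bits 000000110001111010001 walk d0:H0→d1:-→d2:-→d3:-→d4:-→d5:-→d6:-→d7:-→d8:-→d9:-→d10:-→d11:-→d12:-→d13:-→d14:-→d15:-→d16:-→d17:-→d18:-→d19:-→d20:-→d21:H1 -> H1
  add 3.0.0.0/8 -> H6 at depth 8
  lookup 3.0.7.110: bits 00000011000 walk d0:H0→d1:-→d2:-→d3:-→d4:-→d5:-→d6:-→d7:-→d8:H6→d9:-→d10:-→d11:- -> H6
  - 220.246.192.7/32 clear@32
  add 220.246.128.0/17 -> H7 at depth 17
  add 220.246.192.0/21 -> H5 at depth 21
  add 172.148.254.0/26 -> H7 at depth 26
  lookup 172.148.254.52: bits 101011001001010011111110001101 walk d0:H0→d1:-→d2:-→d3:-→d4:H3→d5:-→d6:-→d7:-→d8:H4→d9:-→d10:-→d11:-→d12:H6→d13:-→d14:-→d15:-→d16:-→d17:-→d18:-→d19:-→d20:-→d21:-→d22:-→d23:-→d24:-→d25:-→d26:H7→d27:-→d28:-→d29:-→d30:H2 -> H2
  add 0.0.0.0/5 -> H3 at depth 5
  lookup 144.104.87.204: bits 10 walk d0:H0→d1:-→d2:- -> H0
  - 3.0.0.0/8 clear@8
  lookup 55.133.172.181: bits 00 walk d0:H0→d1:-→d2:- -> H0
  add 172.148.254.0/23 -> H4 at depth 23
  - 172.148.254.0/26 clear@26
  - 220.246.128.0/17 clear@17
  lookup 161.215.162.214: bits 1010 walk d0:H0→d1:-→d2:-→d3:-→d4:H3 -> H3

== LOOKUPS ==
["no-route","H0","H1","H4","H3","H1","H6","H2","H0","H0","H3"]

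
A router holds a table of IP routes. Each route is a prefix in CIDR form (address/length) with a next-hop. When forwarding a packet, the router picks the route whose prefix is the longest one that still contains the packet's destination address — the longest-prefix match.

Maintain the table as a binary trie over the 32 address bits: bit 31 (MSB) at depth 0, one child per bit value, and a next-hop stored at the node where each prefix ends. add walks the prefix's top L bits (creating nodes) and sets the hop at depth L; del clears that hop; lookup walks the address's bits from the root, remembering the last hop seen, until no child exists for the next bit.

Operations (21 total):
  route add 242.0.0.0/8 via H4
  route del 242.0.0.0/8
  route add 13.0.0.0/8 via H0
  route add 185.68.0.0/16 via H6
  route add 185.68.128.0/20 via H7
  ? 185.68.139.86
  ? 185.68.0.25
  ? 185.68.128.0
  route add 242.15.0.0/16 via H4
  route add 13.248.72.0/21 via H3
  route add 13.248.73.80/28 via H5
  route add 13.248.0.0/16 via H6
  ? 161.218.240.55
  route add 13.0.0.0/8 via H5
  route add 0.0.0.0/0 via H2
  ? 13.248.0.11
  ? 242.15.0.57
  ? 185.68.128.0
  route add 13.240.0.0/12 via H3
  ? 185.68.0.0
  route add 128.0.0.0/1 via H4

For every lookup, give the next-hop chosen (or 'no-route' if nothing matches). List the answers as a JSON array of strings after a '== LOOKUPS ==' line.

Apply in order:
  + 242.0.0.0/8 (H4) depth=8
  del 242.0.0.0/8 (clear depth 8)
  + 13.0.0.0/8 (H0) depth=8
  + 185.68.0.0/16 (H6) depth=16
  + 185.68.128.0/20 (H7) depth=20
  Q 185.68.139.86: descend 10111001010001001000 ; hops seen [H6,H7] ; pick H7
  Q 185.68.0.25: descend 1011100101000100 ; hops seen [H6] ; pick H6
  Q 185.68.128.0: descend 10111001010001001000 ; hops seen [H6,H7] ; pick H7
  + 242.15.0.0/16 (H4) depth=16
  + 13.248.72.0/21 (H3) depth=21
  + 13.248.73.80/28 (H5) depth=28
  + 13.248.0.0/16 (H6) depth=16
  Q 161.218.240.55: descend 101 ; hops seen [∅] ; pick no-route
  + 13.0.0.0/8 (H5) depth=8
  + 0.0.0.0/0 (H2) depth=0
  Q 13.248.0.11: descend 00001101111110000 ; hops seen [H2,H5,H6] ; pick H6
  Q 242.15.0.57: descend 1111001000001111 ; hops seen [H2,H4] ; pick H4
  Q 185.68.128.0: descend 10111001010001001000 ; hops seen [H2,H6,H7] ; pick H7
  + 13.240.0.0/12 (H3) depth=12
  Q 185.68.0.0: descend 1011100101000100 ; hops seen [H2,H6] ; pick H6
  + 128.0.0.0/1 (H4) depth=1

== LOOKUPS ==
["H7","H6","H7","no-route","H6","H4","H7","H6"]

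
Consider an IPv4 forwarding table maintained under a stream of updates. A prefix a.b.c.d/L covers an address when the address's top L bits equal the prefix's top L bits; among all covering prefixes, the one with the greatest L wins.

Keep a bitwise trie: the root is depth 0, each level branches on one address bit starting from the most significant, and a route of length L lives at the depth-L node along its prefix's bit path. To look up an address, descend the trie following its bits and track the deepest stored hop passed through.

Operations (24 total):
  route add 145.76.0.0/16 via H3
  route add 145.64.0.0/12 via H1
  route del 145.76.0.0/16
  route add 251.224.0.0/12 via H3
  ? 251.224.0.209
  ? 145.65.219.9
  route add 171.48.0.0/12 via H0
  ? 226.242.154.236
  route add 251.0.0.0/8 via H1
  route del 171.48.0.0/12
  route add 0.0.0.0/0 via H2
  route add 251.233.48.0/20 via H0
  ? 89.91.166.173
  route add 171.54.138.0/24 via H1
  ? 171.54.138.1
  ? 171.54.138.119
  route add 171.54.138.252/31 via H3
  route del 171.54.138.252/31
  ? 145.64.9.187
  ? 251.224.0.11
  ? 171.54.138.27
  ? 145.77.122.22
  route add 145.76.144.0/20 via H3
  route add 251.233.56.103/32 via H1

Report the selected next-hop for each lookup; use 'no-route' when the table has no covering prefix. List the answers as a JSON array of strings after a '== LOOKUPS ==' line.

Trace:
  add 145.76.0.0/16 -> H3 at depth 16
  add 145.64.0.0/12 -> H1 at depth 12
  del 145.76.0.0/16 (clear depth 16)
  add 251.224.0.0/12 -> H3 at depth 12
  lookup 251.224.0.209: bits 111110111110 walk d0:-→d1:-→d2:-→d3:-→d4:-→d5:-→d6:-→d7:-→d8:-→d9:-→d10:-→d11:-→d12:H3 -> H3
  lookup 145.65.219.9: bits 100100010100 walk d0:-→d1:-→d2:-→d3:-→d4:-→d5:-→d6:-→d7:-→d8:-→d9:-→d10:-→d11:-→d12:H1 -> H1
  add 171.48.0.0/12 -> H0 at depth 12
  lookup 226.242.154.236: bits 111 walk d0:-→d1:-→d2:-→d3:- -> no-route
  add 251.0.0.0/8 -> H1 at depth 8
  del 171.48.0.0/12 (clear depth 12)
  add 0.0.0.0/0 -> H2 at depth 0
  add 251.233.48.0/20 -> H0 at depth 20
  lookup 89.91.166.173: bits ε walk d0:H2 -> H2
  add 171.54.138.0/24 -> H1 at depth 24
  lookup 171.54.138.1: bits 101010110011011010001010 walk d0:H2→d1:-→d2:-→d3:-→d4:-→d5:-→d6:-→d7:-→d8:-→d9:-→d10:-→d11:-→d12:-→d13:-→d14:-→d15:-→d16:-→d17:-→d18:-→d19:-→d20:-→d21:-→d22:-→d23:-→d24:H1 -> H1
  lookup 171.54.138.119: bits 101010110011011010001010 walk d0:H2→d1:-→d2:-→d3:-→d4:-→d5:-→d6:-→d7:-→d8:-→d9:-→d10:-→d11:-→d12:-→d13:-→d14:-→d15:-→d16:-→d17:-→d18:-→d19:-→d20:-→d21:-→d22:-→d23:-→d24:H1 -> H1
  add 171.54.138.252/31 -> H3 at depth 31
  del 171.54.138.252/31 (clear depth 31)
  lookup 145.64.9.187: bits 100100010100 walk d0:H2→d1:-→d2:-→d3:-→d4:-→d5:-→d6:-→d7:-→d8:-→d9:-→d10:-→d11:-→d12:H1 -> H1
  lookup 251.224.0.11: bits 111110111110 walk d0:H2→d1:-→d2:-→d3:-→d4:-→d5:-→d6:-→d7:-→d8:H1→d9:-→d10:-→d11:-→d12:H3 -> H3
  lookup 171.54.138.27: bits 101010110011011010001010 walk d0:H2→d1:-→d2:-→d3:-→d4:-→d5:-→d6:-→d7:-→d8:-→d9:-→d10:-→d11:-→d12:-→d13:-→d14:-→d15:-→d16:-→d17:-→d18:-→d19:-→d20:-→d21:-→d22:-→d23:-→d24:H1 -> H1
  lookup 145.77.122.22: bits 100100010100110 walk d0:H2→d1:-→d2:-→d3:-→d4:-→d5:-→d6:-→d7:-→d8:-→d9:-→d10:-→d11:-→d12:H1→d13:-→d14:-→d15:- -> H1
  add 145.76.144.0/20 -> H3 at depth 20
  add 251.233.56.103/32 -> H1 at depth 32

== LOOKUPS ==
["H3","H1","no-route","H2","H1","H1","H1","H3","H1","H1"]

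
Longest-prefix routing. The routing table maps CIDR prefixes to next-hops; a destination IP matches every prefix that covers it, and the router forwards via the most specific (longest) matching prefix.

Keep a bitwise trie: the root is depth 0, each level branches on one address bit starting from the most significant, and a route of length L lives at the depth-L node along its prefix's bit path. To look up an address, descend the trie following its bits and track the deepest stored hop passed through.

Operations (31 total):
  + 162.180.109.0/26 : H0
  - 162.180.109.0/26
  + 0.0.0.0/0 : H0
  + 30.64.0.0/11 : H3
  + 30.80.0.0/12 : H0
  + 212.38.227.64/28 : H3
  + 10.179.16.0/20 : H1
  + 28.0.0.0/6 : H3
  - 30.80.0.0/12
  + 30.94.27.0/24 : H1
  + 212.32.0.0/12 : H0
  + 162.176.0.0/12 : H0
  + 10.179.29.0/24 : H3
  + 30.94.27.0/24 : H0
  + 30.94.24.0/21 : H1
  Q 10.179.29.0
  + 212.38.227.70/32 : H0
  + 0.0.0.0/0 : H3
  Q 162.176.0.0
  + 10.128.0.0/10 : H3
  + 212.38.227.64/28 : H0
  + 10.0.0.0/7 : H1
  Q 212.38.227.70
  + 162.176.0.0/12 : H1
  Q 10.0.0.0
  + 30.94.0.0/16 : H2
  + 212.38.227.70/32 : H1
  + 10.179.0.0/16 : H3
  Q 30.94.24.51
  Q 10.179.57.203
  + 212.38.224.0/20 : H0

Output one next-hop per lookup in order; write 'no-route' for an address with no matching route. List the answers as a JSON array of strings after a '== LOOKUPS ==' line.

Apply in order:
  add 162.180.109.0/26 -> H0 at depth 26
  del 162.180.109.0/26 (clear depth 26)
  add 0.0.0.0/0 -> H0 at depth 0
  add 30.64.0.0/11 -> H3 at depth 11
  add 30.80.0.0/12 -> H0 at depth 12
  add 212.38.227.64/28 -> H3 at depth 28
  add 10.179.16.0/20 -> H1 at depth 20
  add 28.0.0.0/6 -> H3 at depth 6
  del 30.80.0.0/12 (clear depth 12)
  add 30.94.27.0/24 -> H1 at depth 24
  add 212.32.0.0/12 -> H0 at depth 12
  add 162.176.0.0/12 -> H0 at depth 12
  add 10.179.29.0/24 -> H3 at depth 24
  add 30.94.27.0/24 -> H0 at depth 24
  add 30.94.24.0/21 -> H1 at depth 21
  lookup 10.179.29.0: bits 000010101011001100011101 walk d0:H0→d1:-→d2:-→d3:-→d4:-→d5:-→d6:-→d7:-→d8:-→d9:-→d10:-→d11:-→d12:-→d13:-→d14:-→d15:-→d16:-→d17:-→d18:-→d19:-→d20:H1→d21:-→d22:-→d23:-→d24:H3 -> H3
  add 212.38.227.70/32 -> H0 at depth 32
  add 0.0.0.0/0 -> H3 at depth 0
  lookup 162.176.0.0: bits 1010001010110 walk d0:H3→d1:-→d2:-→d3:-→d4:-→d5:-→d6:-→d7:-→d8:-→d9:-→d10:-→d11:-→d12:H0→d13:- -> H0
  add 10.128.0.0/10 -> H3 at depth 10
  add 212.38.227.64/28 -> H0 at depth 28
  add 10.0.0.0/7 -> H1 at depth 7
  lookup 212.38.227.70: bits 11010100001001101110001101000110 walk d0:H3→d1:-→d2:-→d3:-→d4:-→d5:-→d6:-→d7:-→d8:-→d9:-→d10:-→d11:-→d12:H0→d13:-→d14:-→d15:-→d16:-→d17:-→d18:-→d19:-→d20:-→d21:-→d22:-→d23:-→d24:-→d25:-→d26:-→d27:-→d28:H0→d29:-→d30:-→d31:-→d32:H0 -> H0
  add 162.176.0.0/12 -> H1 at depth 12
  lookup 10.0.0.0: bits 00001010 walk d0:H3→d1:-→d2:-→d3:-→d4:-→d5:-→d6:-→d7:H1→d8:- -> H1
  add 30.94.0.0/16 -> H2 at depth 16
  add 212.38.227.70/32 -> H1 at depth 32
  add 10.179.0.0/16 -> H3 at depth 16
  lookup 30.94.24.51: bits 0001111001011110000110 walk d0:H3→d1:-→d2:-→d3:-→d4:-→d5:-→d6:H3→d7:-→d8:-→d9:-→d10:-→d11:H3→d12:-→d13:-→d14:-→d15:-→d16:H2→d17:-→d18:-→d19:-→d20:-→d21:H1→d22:- -> H1
  lookup 10.179.57.203: bits 000010101011001100 walk d0:H3→d1:-→d2:-→d3:-→d4:-→d5:-→d6:-→d7:H1→d8:-→d9:-→d10:H3→d11:-→d12:-→d13:-→d14:-→d15:-→d16:H3→d17:-→d18:- -> H3
  add 212.38.224.0/20 -> H0 at depth 20

== LOOKUPS ==
["H3","H0","H0","H1","H1","H3"]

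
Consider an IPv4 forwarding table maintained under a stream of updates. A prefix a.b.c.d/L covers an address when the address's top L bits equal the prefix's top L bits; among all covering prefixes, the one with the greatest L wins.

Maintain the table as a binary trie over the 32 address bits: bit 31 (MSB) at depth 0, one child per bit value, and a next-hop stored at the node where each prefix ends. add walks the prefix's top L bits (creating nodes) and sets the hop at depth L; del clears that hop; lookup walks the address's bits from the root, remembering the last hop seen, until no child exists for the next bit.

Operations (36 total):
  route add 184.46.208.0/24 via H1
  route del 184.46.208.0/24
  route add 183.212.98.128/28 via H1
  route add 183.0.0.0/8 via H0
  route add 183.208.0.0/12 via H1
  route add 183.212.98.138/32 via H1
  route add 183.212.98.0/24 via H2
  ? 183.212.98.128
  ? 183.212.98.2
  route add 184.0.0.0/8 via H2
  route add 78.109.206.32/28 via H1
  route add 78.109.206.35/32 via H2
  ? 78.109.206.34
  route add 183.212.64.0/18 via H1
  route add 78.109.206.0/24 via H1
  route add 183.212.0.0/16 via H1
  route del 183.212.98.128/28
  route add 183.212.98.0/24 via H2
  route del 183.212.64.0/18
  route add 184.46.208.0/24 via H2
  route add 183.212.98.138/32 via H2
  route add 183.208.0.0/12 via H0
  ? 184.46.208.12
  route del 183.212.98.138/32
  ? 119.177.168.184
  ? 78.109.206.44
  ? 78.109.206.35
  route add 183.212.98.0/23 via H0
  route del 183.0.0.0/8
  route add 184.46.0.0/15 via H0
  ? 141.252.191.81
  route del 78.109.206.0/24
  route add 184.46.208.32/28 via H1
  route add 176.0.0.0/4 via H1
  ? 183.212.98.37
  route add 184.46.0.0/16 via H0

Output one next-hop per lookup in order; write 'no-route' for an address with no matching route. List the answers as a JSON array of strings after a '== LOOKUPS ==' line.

Process each operation:
  add 184.46.208.0/24 -> H1 at depth 24
  - 184.46.208.0/24 clear@24
  add 183.212.98.128/28 -> H1 at depth 28
  add 183.0.0.0/8 -> H0 at depth 8
  add 183.208.0.0/12 -> H1 at depth 12
  add 183.212.98.138/32 -> H1 at depth 32
  add 183.212.98.0/24 -> H2 at depth 24
  lookup 183.212.98.128: bits 1011011111010100011000101000 walk d0:-→d1:-→d2:-→d3:-→d4:-→d5:-→d6:-→d7:-→d8:H0→d9:-→d10:-→d11:-→d12:H1→d13:-→d14:-→d15:-→d16:-→d17:-→d18:-→d19:-→d20:-→d21:-→d22:-→d23:-→d24:H2→d25:-→d26:-→d27:-→d28:H1 -> H1
  lookup 183.212.98.2: bits 101101111101010001100010 walk d0:-→d1:-→d2:-→d3:-→d4:-→d5:-→d6:-→d7:-→d8:H0→d9:-→d10:-→d11:-→d12:H1→d13:-→d14:-→d15:-→d16:-→d17:-→d18:-→d19:-→d20:-→d21:-→d22:-→d23:-→d24:H2 -> H2
  add 184.0.0.0/8 -> H2 at depth 8
  add 78.109.206.32/28 -> H1 at depth 28
  add 78.109.206.35/32 -> H2 at depth 32
  lookup 78.109.206.34: bits 0100111001101101110011100010001 walk d0:-→d1:-→d2:-→d3:-→d4:-→d5:-→d6:-→d7:-→d8:-→d9:-→d10:-→d11:-→d12:-→d13:-→d14:-→d15:-→d16:-→d17:-→d18:-→d19:-→d20:-→d21:-→d22:-→d23:-→d24:-→d25:-→d26:-→d27:-→d28:H1→d29:-→d30:-→d31:- -> H1
  add 183.212.64.0/18 -> H1 at depth 18
  add 78.109.206.0/24 -> H1 at depth 24
  add 183.212.0.0/16 -> H1 at depth 16
  - 183.212.98.128/28 clear@28
  add 183.212.98.0/24 -> H2 at depth 24
  - 183.212.64.0/18 clear@18
  add 184.46.208.0/24 -> H2 at depth 24
  add 183.212.98.138/32 -> H2 at depth 32
  add 183.208.0.0/12 -> H0 at depth 12
  lookup 184.46.208.12: bits 101110000010111011010000 walk d0:-→d1:-→d2:-→d3:-→d4:-→d5:-→d6:-→d7:-→d8:H2→d9:-→d10:-→d11:-→d12:-→d13:-→d14:-→d15:-→d16:-→d17:-→d18:-→d19:-→d20:-→d21:-→d22:-→d23:-→d24:H2 -> H2
  - 183.212.98.138/32 clear@32
  lookup 119.177.168.184: bits 01 walk d0:-→d1:-→d2:- -> no-route
  lookup 78.109.206.44: bits 0100111001101101110011100010 walk d0:-→d1:-→d2:-→d3:-→d4:-→d5:-→d6:-→d7:-→d8:-→d9:-→d10:-→d11:-→d12:-→d13:-→d14:-→d15:-→d16:-→d17:-→d18:-→d19:-→d20:-→d21:-→d22:-→d23:-→d24:H1→d25:-→d26:-→d27:-→d28:H1 -> H1
  lookup 78.109.206.35: bits 01001110011011011100111000100011 walk d0:-→d1:-→d2:-→d3:-→d4:-→d5:-→d6:-→d7:-→d8:-→d9:-→d10:-→d11:-→d12:-→d13:-→d14:-→d15:-→d16:-→d17:-→d18:-→d19:-→d20:-→d21:-→d22:-→d23:-→d24:H1→d25:-→d26:-→d27:-→d28:H1→d29:-→d30:-→d31:-→d32:H2 -> H2
  add 183.212.98.0/23 -> H0 at depth 23
  - 183.0.0.0/8 clear@8
  add 184.46.0.0/15 -> H0 at depth 15
  lookup 141.252.191.81: bits 10 walk d0:-→d1:-→d2:- -> no-route
  - 78.109.206.0/24 clear@24
  add 184.46.208.32/28 -> H1 at depth 28
  add 176.0.0.0/4 -> H1 at depth 4
  lookup 183.212.98.37: bits 101101111101010001100010 walk d0:-→d1:-→d2:-→d3:-→d4:H1→d5:-→d6:-→d7:-→d8:-→d9:-→d10:-→d11:-→d12:H0→d13:-→d14:-→d15:-→d16:H1→d17:-→d18:-→d19:-→d20:-→d21:-→d22:-→d23:H0→d24:H2 -> H2
  add 184.46.0.0/16 -> H0 at depth 16

== LOOKUPS ==
["H1","H2","H1","H2","no-route","H1","H2","no-route","H2"]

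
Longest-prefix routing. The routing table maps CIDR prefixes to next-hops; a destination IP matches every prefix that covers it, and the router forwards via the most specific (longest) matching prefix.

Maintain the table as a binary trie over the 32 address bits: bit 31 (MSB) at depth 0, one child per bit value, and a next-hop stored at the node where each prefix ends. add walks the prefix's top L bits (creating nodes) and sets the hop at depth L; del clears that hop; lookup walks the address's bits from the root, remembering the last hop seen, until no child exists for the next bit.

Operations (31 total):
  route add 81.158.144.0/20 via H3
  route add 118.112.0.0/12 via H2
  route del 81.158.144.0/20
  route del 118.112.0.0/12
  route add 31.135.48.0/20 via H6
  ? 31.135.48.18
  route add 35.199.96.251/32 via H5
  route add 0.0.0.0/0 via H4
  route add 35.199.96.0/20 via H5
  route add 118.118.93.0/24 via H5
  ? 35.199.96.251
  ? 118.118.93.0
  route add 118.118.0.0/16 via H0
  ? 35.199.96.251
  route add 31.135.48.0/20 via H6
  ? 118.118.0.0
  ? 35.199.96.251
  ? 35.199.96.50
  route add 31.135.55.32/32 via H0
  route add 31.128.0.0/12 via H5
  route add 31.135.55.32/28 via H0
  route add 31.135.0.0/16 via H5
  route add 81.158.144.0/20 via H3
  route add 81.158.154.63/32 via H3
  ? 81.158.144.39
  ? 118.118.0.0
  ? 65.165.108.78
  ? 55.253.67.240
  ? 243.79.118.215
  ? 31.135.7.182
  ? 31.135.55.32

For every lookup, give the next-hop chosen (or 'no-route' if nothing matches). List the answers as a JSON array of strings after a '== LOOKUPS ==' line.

Process each operation:
  add 81.158.144.0/20 -> H3 at depth 20
  add 118.112.0.0/12 -> H2 at depth 12
  - 81.158.144.0/20 clear@20
  - 118.112.0.0/12 clear@12
  add 31.135.48.0/20 -> H6 at depth 20
  Q 31.135.48.18: descend 00011111100001110011 ; hops seen [H6] ; pick H6
  add 35.199.96.251/32 -> H5 at depth 32
  add 0.0.0.0/0 -> H4 at depth 0
  add 35.199.96.0/20 -> H5 at depth 20
  add 118.118.93.0/24 -> H5 at depth 24
  Q 35.199.96.251: descend 00100011110001110110000011111011 ; hops seen [H4,H5,H5] ; pick H5
  Q 118.118.93.0: descend 011101100111011001011101 ; hops seen [H4,H5] ; pick H5
  add 118.118.0.0/16 -> H0 at depth 16
  Q 35.199.96.251: descend 00100011110001110110000011111011 ; hops seen [H4,H5,H5] ; pick H5
  add 31.135.48.0/20 -> H6 at depth 20
  Q 118.118.0.0: descend 01110110011101100 ; hops seen [H4,H0] ; pick H0
  Q 35.199.96.251: descend 00100011110001110110000011111011 ; hops seen [H4,H5,H5] ; pick H5
  Q 35.199.96.50: descend 001000111100011101100000 ; hops seen [H4,H5] ; pick H5
  add 31.135.55.32/32 -> H0 at depth 32
  add 31.128.0.0/12 -> H5 at depth 12
  add 31.135.55.32/28 -> H0 at depth 28
  add 31.135.0.0/16 -> H5 at depth 16
  add 81.158.144.0/20 -> H3 at depth 20
  add 81.158.154.63/32 -> H3 at depth 32
  Q 81.158.144.39: descend 01010001100111101001 ; hops seen [H4,H3] ; pick H3
  Q 118.118.0.0: descend 01110110011101100 ; hops seen [H4,H0] ; pick H0
  Q 65.165.108.78: descend 010 ; hops seen [H4] ; pick H4
  Q 55.253.67.240: descend 001 ; hops seen [H4] ; pick H4
  Q 243.79.118.215: descend ε ; hops seen [H4] ; pick H4
  Q 31.135.7.182: descend 000111111000011100 ; hops seen [H4,H5,H5] ; pick H5
  Q 31.135.55.32: descend 00011111100001110011011100100000 ; hops seen [H4,H5,H5,H6,H0,H0] ; pick H0

== LOOKUPS ==
["H6","H5","H5","H5","H0","H5","H5","H3","H0","H4","H4","H4","H5","H0"]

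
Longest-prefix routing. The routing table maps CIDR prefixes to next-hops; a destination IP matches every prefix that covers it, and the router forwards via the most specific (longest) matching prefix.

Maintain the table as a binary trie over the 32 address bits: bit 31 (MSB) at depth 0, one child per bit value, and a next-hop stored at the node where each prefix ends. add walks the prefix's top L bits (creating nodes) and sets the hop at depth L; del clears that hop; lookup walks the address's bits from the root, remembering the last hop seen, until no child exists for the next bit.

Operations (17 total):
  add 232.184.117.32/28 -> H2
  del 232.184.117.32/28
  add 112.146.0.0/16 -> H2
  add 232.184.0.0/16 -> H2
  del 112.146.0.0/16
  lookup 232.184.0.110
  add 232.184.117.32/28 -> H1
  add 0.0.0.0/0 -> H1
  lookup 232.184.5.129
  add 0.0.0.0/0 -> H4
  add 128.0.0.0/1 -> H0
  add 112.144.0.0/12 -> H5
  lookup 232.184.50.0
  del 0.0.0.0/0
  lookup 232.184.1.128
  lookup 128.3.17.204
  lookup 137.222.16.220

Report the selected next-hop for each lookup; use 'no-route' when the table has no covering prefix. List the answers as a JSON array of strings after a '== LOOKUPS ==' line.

Process each operation:
  + 232.184.117.32/28 (H2) depth=28
  - 232.184.117.32/28 clear@28
  + 112.146.0.0/16 (H2) depth=16
  + 232.184.0.0/16 (H2) depth=16
  - 112.146.0.0/16 clear@16
  Q 232.184.0.110: descend 11101000101110000 ; hops seen [H2] ; pick H2
  + 232.184.117.32/28 (H1) depth=28
  + 0.0.0.0/0 (H1) depth=0
  Q 232.184.5.129: descend 11101000101110000 ; hops seen [H1,H2] ; pick H2
  + 0.0.0.0/0 (H4) depth=0
  + 128.0.0.0/1 (H0) depth=1
  + 112.144.0.0/12 (H5) depth=12
  Q 232.184.50.0: descend 11101000101110000 ; hops seen [H4,H0,H2] ; pick H2
  - 0.0.0.0/0 clear@0
  Q 232.184.1.128: descend 11101000101110000 ; hops seen [H0,H2] ; pick H2
  Q 128.3.17.204: descend 1 ; hops seen [H0] ; pick H0
  Q 137.222.16.220: descend 1 ; hops seen [H0] ; pick H0

== LOOKUPS ==
["H2","H2","H2","H2","H0","H0"]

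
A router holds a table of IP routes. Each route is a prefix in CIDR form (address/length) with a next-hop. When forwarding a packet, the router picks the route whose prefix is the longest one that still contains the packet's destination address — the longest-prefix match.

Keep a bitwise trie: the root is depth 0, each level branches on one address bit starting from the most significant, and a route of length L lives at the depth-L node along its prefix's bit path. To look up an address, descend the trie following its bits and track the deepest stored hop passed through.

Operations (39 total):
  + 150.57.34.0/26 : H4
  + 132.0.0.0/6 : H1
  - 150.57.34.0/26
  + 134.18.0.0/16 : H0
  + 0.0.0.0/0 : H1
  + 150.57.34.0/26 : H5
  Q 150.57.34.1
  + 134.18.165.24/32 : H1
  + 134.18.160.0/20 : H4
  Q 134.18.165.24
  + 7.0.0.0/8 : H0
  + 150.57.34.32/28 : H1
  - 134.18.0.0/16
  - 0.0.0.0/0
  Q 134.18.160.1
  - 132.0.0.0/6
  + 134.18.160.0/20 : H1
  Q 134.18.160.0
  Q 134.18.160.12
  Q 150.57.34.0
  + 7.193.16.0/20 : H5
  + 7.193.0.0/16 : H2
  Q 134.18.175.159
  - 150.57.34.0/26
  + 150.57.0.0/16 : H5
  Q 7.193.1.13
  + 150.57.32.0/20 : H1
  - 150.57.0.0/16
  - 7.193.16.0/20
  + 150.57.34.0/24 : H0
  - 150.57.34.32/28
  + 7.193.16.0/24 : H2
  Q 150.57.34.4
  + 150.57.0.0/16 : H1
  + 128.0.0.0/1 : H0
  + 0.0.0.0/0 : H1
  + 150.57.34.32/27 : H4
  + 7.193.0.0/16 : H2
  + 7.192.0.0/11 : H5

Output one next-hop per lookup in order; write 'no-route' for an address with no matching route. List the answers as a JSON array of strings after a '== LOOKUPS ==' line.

Trace:
  + 150.57.34.0/26 (H4) depth=26
  + 132.0.0.0/6 (H1) depth=6
  - 150.57.34.0/26 clear@26
  + 134.18.0.0/16 (H0) depth=16
  + 0.0.0.0/0 (H1) depth=0
  + 150.57.34.0/26 (H5) depth=26
  lookup 150.57.34.1: bits 10010110001110010010001000 walk d0:H1→d1:-→d2:-→d3:-→d4:-→d5:-→d6:-→d7:-→d8:-→d9:-→d10:-→d11:-→d12:-→d13:-→d14:-→d15:-→d16:-→d17:-→d18:-→d19:-→d20:-→d21:-→d22:-→d23:-→d24:-→d25:-→d26:H5 -> H5
  + 134.18.165.24/32 (H1) depth=32
  + 134.18.160.0/20 (H4) depth=20
  lookup 134.18.165.24: bits 10000110000100101010010100011000 walk d0:H1→d1:-→d2:-→d3:-→d4:-→d5:-→d6:H1→d7:-→d8:-→d9:-→d10:-→d11:-→d12:-→d13:-→d14:-→d15:-→d16:H0→d17:-→d18:-→d19:-→d20:H4→d21:-→d22:-→d23:-→d24:-→d25:-→d26:-→d27:-→d28:-→d29:-→d30:-→d31:-→d32:H1 -> H1
  + 7.0.0.0/8 (H0) depth=8
  + 150.57.34.32/28 (H1) depth=28
  - 134.18.0.0/16 clear@16
  - 0.0.0.0/0 clear@0
  lookup 134.18.160.1: bits 100001100001001010100 walk d0:-→d1:-→d2:-→d3:-→d4:-→d5:-→d6:H1→d7:-→d8:-→d9:-→d10:-→d11:-→d12:-→d13:-→d14:-→d15:-→d16:-→d17:-→d18:-→d19:-→d20:H4→d21:- -> H4
  - 132.0.0.0/6 clear@6
  + 134.18.160.0/20 (H1) depth=20
  lookup 134.18.160.0: bits 100001100001001010100 walk d0:-→d1:-→d2:-→d3:-→d4:-→d5:-→d6:-→d7:-→d8:-→d9:-→d10:-→d11:-→d12:-→d13:-→d14:-→d15:-→d16:-→d17:-→d18:-→d19:-→d20:H1→d21:- -> H1
  lookup 134.18.160.12: bits 100001100001001010100 walk d0:-→d1:-→d2:-→d3:-→d4:-→d5:-→d6:-→d7:-→d8:-→d9:-→d10:-→d11:-→d12:-→d13:-→d14:-→d15:-→d16:-→d17:-→d18:-→d19:-→d20:H1→d21:- -> H1
  lookup 150.57.34.0: bits 10010110001110010010001000 walk d0:-→d1:-→d2:-→d3:-→d4:-→d5:-→d6:-→d7:-→d8:-→d9:-→d10:-→d11:-→d12:-→d13:-→d14:-→d15:-→d16:-→d17:-→d18:-→d19:-→d20:-→d21:-→d22:-→d23:-→d24:-→d25:-→d26:H5 -> H5
  + 7.193.16.0/20 (H5) depth=20
  + 7.193.0.0/16 (H2) depth=16
  lookup 134.18.175.159: bits 10000110000100101010 walk d0:-→d1:-→d2:-→d3:-→d4:-→d5:-→d6:-→d7:-→d8:-→d9:-→d10:-→d11:-→d12:-→d13:-→d14:-→d15:-→d16:-→d17:-→d18:-→d19:-→d20:H1 -> H1
  - 150.57.34.0/26 clear@26
  + 150.57.0.0/16 (H5) depth=16
  lookup 7.193.1.13: bits 0000011111000001000 walk d0:-→d1:-→d2:-→d3:-→d4:-→d5:-→d6:-→d7:-→d8:H0→d9:-→d10:-→d11:-→d12:-→d13:-→d14:-→d15:-→d16:H2→d17:-→d18:-→d19:- -> H2
  + 150.57.32.0/20 (H1) depth=20
  - 150.57.0.0/16 clear@16
  - 7.193.16.0/20 clear@20
  + 150.57.34.0/24 (H0) depth=24
  - 150.57.34.32/28 clear@28
  + 7.193.16.0/24 (H2) depth=24
  lookup 150.57.34.4: bits 10010110001110010010001000 walk d0:-→d1:-→d2:-→d3:-→d4:-→d5:-→d6:-→d7:-→d8:-→d9:-→d10:-→d11:-→d12:-→d13:-→d14:-→d15:-→d16:-→d17:-→d18:-→d19:-→d20:H1→d21:-→d22:-→d23:-→d24:H0→d25:-→d26:- -> H0
  + 150.57.0.0/16 (H1) depth=16
  + 128.0.0.0/1 (H0) depth=1
  + 0.0.0.0/0 (H1) depth=0
  + 150.57.34.32/27 (H4) depth=27
  + 7.193.0.0/16 (H2) depth=16
  + 7.192.0.0/11 (H5) depth=11

== LOOKUPS ==
["H5","H1","H4","H1","H1","H5","H1","H2","H0"]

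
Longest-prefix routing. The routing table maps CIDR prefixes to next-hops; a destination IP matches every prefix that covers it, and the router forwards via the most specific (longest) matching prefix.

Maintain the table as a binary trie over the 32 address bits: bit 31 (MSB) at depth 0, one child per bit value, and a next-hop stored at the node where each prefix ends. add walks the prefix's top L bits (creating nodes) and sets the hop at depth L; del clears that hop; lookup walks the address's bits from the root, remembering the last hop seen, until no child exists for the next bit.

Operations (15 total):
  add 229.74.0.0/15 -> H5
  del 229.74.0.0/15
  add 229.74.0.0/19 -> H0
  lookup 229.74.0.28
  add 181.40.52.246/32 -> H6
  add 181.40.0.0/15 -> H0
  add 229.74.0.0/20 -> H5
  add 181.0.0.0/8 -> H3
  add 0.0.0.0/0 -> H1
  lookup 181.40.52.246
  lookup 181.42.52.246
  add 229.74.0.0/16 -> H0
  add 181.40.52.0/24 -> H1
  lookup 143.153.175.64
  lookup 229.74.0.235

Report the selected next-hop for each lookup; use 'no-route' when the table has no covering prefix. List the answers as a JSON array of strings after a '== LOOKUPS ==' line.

Process each operation:
  add 229.74.0.0/15 -> H5 at depth 15
  del 229.74.0.0/15 (clear depth 15)
  add 229.74.0.0/19 -> H0 at depth 19
  Q 229.74.0.28: descend 1110010101001010000 ; hops seen [H0] ; pick H0
  add 181.40.52.246/32 -> H6 at depth 32
  add 181.40.0.0/15 -> H0 at depth 15
  add 229.74.0.0/20 -> H5 at depth 20
  add 181.0.0.0/8 -> H3 at depth 8
  add 0.0.0.0/0 -> H1 at depth 0
  Q 181.40.52.246: descend 10110101001010000011010011110110 ; hops seen [H1,H3,H0,H6] ; pick H6
  Q 181.42.52.246: descend 10110101001010 ; hops seen [H1,H3] ; pick H3
  add 229.74.0.0/16 -> H0 at depth 16
  add 181.40.52.0/24 -> H1 at depth 24
  Q 143.153.175.64: descend 10 ; hops seen [H1] ; pick H1
  Q 229.74.0.235: descend 11100101010010100000 ; hops seen [H1,H0,H0,H5] ; pick H5

== LOOKUPS ==
["H0","H6","H3","H1","H5"]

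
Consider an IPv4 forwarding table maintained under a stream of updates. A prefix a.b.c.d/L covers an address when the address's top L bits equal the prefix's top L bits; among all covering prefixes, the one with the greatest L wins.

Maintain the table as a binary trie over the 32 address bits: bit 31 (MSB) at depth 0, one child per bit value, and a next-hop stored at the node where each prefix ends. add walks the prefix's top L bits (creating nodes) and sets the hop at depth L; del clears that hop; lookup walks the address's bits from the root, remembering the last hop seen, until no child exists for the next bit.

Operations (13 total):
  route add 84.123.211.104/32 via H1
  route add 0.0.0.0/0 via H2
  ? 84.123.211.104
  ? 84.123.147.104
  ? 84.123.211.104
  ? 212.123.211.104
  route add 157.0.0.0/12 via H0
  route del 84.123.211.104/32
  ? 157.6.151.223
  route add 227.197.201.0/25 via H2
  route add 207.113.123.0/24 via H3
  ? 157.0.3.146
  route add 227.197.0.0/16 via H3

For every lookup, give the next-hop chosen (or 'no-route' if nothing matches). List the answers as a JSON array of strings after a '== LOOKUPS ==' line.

Trace:
  + 84.123.211.104/32 (H1) depth=32
  + 0.0.0.0/0 (H2) depth=0
  ? 84.123.211.104  path d0:H2→d1:-→d2:-→d3:-→d4:-→d5:-→d6:-→d7:-→d8:-→d9:-→d10:-→d11:-→d12:-→d13:-→d14:-→d15:-→d16:-→d17:-→d18:-→d19:-→d20:-→d21:-→d22:-→d23:-→d24:-→d25:-→d26:-→d27:-→d28:-→d29:-→d30:-→d31:-→d32:H1  best=H1
  ? 84.123.147.104  path d0:H2→d1:-→d2:-→d3:-→d4:-→d5:-→d6:-→d7:-→d8:-→d9:-→d10:-→d11:-→d12:-→d13:-→d14:-→d15:-→d16:-→d17:-  best=H2
  ? 84.123.211.104  path d0:H2→d1:-→d2:-→d3:-→d4:-→d5:-→d6:-→d7:-→d8:-→d9:-→d10:-→d11:-→d12:-→d13:-→d14:-→d15:-→d16:-→d17:-→d18:-→d19:-→d20:-→d21:-→d22:-→d23:-→d24:-→d25:-→d26:-→d27:-→d28:-→d29:-→d30:-→d31:-→d32:H1  best=H1
  ? 212.123.211.104  path d0:H2  best=H2
  + 157.0.0.0/12 (H0) depth=12
  del 84.123.211.104/32 (clear depth 32)
  ? 157.6.151.223  path d0:H2→d1:-→d2:-→d3:-→d4:-→d5:-→d6:-→d7:-→d8:-→d9:-→d10:-→d11:-→d12:H0  best=H0
  + 227.197.201.0/25 (H2) depth=25
  + 207.113.123.0/24 (H3) depth=24
  ? 157.0.3.146  path d0:H2→d1:-→d2:-→d3:-→d4:-→d5:-→d6:-→d7:-→d8:-→d9:-→d10:-→d11:-→d12:H0  best=H0
  + 227.197.0.0/16 (H3) depth=16

== LOOKUPS ==
["H1","H2","H1","H2","H0","H0"]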